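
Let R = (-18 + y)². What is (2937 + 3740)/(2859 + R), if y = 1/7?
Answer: 29743/14156 ≈ 2.1011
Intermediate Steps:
y = ⅐ (y = 1*(⅐) = ⅐ ≈ 0.14286)
R = 15625/49 (R = (-18 + ⅐)² = (-125/7)² = 15625/49 ≈ 318.88)
(2937 + 3740)/(2859 + R) = (2937 + 3740)/(2859 + 15625/49) = 6677/(155716/49) = 6677*(49/155716) = 29743/14156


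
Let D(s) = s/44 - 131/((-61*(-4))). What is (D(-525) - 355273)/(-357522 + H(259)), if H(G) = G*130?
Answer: 476793099/434609384 ≈ 1.0971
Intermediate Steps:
H(G) = 130*G
D(s) = -131/244 + s/44 (D(s) = s*(1/44) - 131/244 = s/44 - 131*1/244 = s/44 - 131/244 = -131/244 + s/44)
(D(-525) - 355273)/(-357522 + H(259)) = ((-131/244 + (1/44)*(-525)) - 355273)/(-357522 + 130*259) = ((-131/244 - 525/44) - 355273)/(-357522 + 33670) = (-16733/1342 - 355273)/(-323852) = -476793099/1342*(-1/323852) = 476793099/434609384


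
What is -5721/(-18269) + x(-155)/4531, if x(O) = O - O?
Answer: 5721/18269 ≈ 0.31315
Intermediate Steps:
x(O) = 0
-5721/(-18269) + x(-155)/4531 = -5721/(-18269) + 0/4531 = -5721*(-1/18269) + 0*(1/4531) = 5721/18269 + 0 = 5721/18269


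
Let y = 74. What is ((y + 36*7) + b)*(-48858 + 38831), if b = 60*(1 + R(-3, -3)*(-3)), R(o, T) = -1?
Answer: -5675282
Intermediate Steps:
b = 240 (b = 60*(1 - 1*(-3)) = 60*(1 + 3) = 60*4 = 240)
((y + 36*7) + b)*(-48858 + 38831) = ((74 + 36*7) + 240)*(-48858 + 38831) = ((74 + 252) + 240)*(-10027) = (326 + 240)*(-10027) = 566*(-10027) = -5675282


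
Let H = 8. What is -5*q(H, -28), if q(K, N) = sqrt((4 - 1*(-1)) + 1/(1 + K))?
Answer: -5*sqrt(46)/3 ≈ -11.304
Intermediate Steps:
q(K, N) = sqrt(5 + 1/(1 + K)) (q(K, N) = sqrt((4 + 1) + 1/(1 + K)) = sqrt(5 + 1/(1 + K)))
-5*q(H, -28) = -5*sqrt(6 + 5*8)/sqrt(1 + 8) = -5*sqrt(6 + 40)/3 = -5*sqrt(46)/3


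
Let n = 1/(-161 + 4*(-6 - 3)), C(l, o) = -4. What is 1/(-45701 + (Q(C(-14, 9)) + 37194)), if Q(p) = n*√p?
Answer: -330148163/2808570422645 + 394*I/2808570422645 ≈ -0.00011755 + 1.4028e-10*I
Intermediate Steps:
n = -1/197 (n = 1/(-161 + 4*(-9)) = 1/(-161 - 36) = 1/(-197) = -1/197 ≈ -0.0050761)
Q(p) = -√p/197
1/(-45701 + (Q(C(-14, 9)) + 37194)) = 1/(-45701 + (-2*I/197 + 37194)) = 1/(-45701 + (37194 - 2*I/197)) = 1/(-8507 - 2*I/197) = 38809*(-8507 + 2*I/197)/2808570422645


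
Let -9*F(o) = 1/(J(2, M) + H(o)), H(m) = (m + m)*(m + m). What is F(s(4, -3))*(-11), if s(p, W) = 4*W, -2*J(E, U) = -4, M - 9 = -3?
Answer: 11/5202 ≈ 0.0021146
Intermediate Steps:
M = 6 (M = 9 - 3 = 6)
J(E, U) = 2 (J(E, U) = -1/2*(-4) = 2)
H(m) = 4*m**2 (H(m) = (2*m)*(2*m) = 4*m**2)
F(o) = -1/(9*(2 + 4*o**2))
F(s(4, -3))*(-11) = -1/(18 + 36*(4*(-3))**2)*(-11) = -1/(18 + 36*(-12)**2)*(-11) = -1/(18 + 36*144)*(-11) = -1/(18 + 5184)*(-11) = -1/5202*(-11) = 11/5202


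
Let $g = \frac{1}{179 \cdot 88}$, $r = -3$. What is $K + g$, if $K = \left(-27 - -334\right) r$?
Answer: $- \frac{14507591}{15752} \approx -921.0$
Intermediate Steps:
$K = -921$ ($K = \left(-27 - -334\right) \left(-3\right) = \left(-27 + 334\right) \left(-3\right) = 307 \left(-3\right) = -921$)
$g = \frac{1}{15752} \approx 6.3484 \cdot 10^{-5}$
$K + g = -921 + \frac{1}{15752} = - \frac{14507591}{15752}$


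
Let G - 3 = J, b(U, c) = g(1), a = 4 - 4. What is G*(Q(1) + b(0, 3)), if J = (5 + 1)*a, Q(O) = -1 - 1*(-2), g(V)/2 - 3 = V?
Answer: 27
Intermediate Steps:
a = 0
g(V) = 6 + 2*V
b(U, c) = 8 (b(U, c) = 6 + 2*1 = 6 + 2 = 8)
Q(O) = 1 (Q(O) = -1 + 2 = 1)
J = 0 (J = (5 + 1)*0 = 6*0 = 0)
G = 3 (G = 3 + 0 = 3)
G*(Q(1) + b(0, 3)) = 3*(1 + 8) = 3*9 = 27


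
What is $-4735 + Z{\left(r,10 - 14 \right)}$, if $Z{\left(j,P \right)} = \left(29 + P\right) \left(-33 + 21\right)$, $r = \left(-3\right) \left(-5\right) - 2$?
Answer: $-5035$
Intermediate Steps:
$r = 13$ ($r = 15 - 2 = 13$)
$Z{\left(j,P \right)} = -348 - 12 P$ ($Z{\left(j,P \right)} = \left(29 + P\right) \left(-12\right) = -348 - 12 P$)
$-4735 + Z{\left(r,10 - 14 \right)} = -4735 - \left(348 + 12 \left(10 - 14\right)\right) = -4735 - 300 = -5035$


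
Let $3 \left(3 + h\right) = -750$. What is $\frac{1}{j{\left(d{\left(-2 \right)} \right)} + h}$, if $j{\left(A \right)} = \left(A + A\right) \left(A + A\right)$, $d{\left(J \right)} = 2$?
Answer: $- \frac{1}{237} \approx -0.0042194$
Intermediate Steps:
$j{\left(A \right)} = 4 A^{2}$ ($j{\left(A \right)} = 2 A 2 A = 4 A^{2}$)
$h = -253$ ($h = -3 + \frac{1}{3} \left(-750\right) = -3 - 250 = -253$)
$\frac{1}{j{\left(d{\left(-2 \right)} \right)} + h} = \frac{1}{4 \cdot 2^{2} - 253} = \frac{1}{4 \cdot 4 - 253} = \frac{1}{16 - 253} = \frac{1}{-237} = - \frac{1}{237}$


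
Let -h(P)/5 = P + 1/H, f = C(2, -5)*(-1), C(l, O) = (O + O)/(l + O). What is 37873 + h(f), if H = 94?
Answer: 10684871/282 ≈ 37890.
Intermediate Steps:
C(l, O) = 2*O/(O + l) (C(l, O) = (2*O)/(O + l) = 2*O/(O + l))
f = -10/3 (f = (2*(-5)/(-5 + 2))*(-1) = (2*(-5)/(-3))*(-1) = (2*(-5)*(-⅓))*(-1) = (10/3)*(-1) = -10/3 ≈ -3.3333)
h(P) = -5/94 - 5*P (h(P) = -5*(P + 1/94) = -5*(1/94 + P) = -5/94 - 5*P)
37873 + h(f) = 37873 + (-5/94 - 5*(-10/3)) = 37873 + (-5/94 + 50/3) = 37873 + 4685/282 = 10684871/282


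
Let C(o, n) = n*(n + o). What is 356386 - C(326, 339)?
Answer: 130951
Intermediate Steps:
356386 - C(326, 339) = 356386 - 339*(339 + 326) = 356386 - 339*665 = 356386 - 1*225435 = 356386 - 225435 = 130951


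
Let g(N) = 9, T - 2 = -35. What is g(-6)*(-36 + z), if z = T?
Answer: -621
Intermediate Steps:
T = -33 (T = 2 - 35 = -33)
z = -33
g(-6)*(-36 + z) = 9*(-36 - 33) = 9*(-69) = -621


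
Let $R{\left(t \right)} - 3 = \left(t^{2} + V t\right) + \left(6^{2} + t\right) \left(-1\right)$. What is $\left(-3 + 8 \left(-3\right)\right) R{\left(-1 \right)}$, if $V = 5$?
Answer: $972$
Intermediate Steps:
$R{\left(t \right)} = -33 + t^{2} + 4 t$ ($R{\left(t \right)} = 3 + \left(\left(t^{2} + 5 t\right) + \left(6^{2} + t\right) \left(-1\right)\right) = 3 + \left(\left(t^{2} + 5 t\right) + \left(36 + t\right) \left(-1\right)\right) = 3 - \left(36 - t^{2} - 4 t\right) = 3 + \left(-36 + t^{2} + 4 t\right) = -33 + t^{2} + 4 t$)
$\left(-3 + 8 \left(-3\right)\right) R{\left(-1 \right)} = \left(-3 + 8 \left(-3\right)\right) \left(-33 + \left(-1\right)^{2} + 4 \left(-1\right)\right) = \left(-3 - 24\right) \left(-33 + 1 - 4\right) = \left(-27\right) \left(-36\right) = 972$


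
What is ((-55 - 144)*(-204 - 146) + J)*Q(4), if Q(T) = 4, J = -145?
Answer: 278020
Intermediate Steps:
((-55 - 144)*(-204 - 146) + J)*Q(4) = ((-55 - 144)*(-204 - 146) - 145)*4 = (-199*(-350) - 145)*4 = (69650 - 145)*4 = 69505*4 = 278020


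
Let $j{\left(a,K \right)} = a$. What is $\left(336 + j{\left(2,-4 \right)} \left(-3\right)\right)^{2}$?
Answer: $108900$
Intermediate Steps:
$\left(336 + j{\left(2,-4 \right)} \left(-3\right)\right)^{2} = \left(336 + 2 \left(-3\right)\right)^{2} = \left(336 - 6\right)^{2} = 330^{2} = 108900$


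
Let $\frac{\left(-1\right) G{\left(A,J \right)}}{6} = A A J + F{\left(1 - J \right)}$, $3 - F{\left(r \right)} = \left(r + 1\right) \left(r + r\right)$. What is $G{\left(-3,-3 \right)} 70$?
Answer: $26880$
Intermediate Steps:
$F{\left(r \right)} = 3 - 2 r \left(1 + r\right)$ ($F{\left(r \right)} = 3 - \left(r + 1\right) \left(r + r\right) = 3 - \left(1 + r\right) 2 r = 3 - 2 r \left(1 + r\right)$)
$G{\left(A,J \right)} = -6 - 12 J + 12 \left(1 - J\right)^{2} - 6 J A^{2}$ ($G{\left(A,J \right)} = - 6 \left(A A J - \left(-3 + 2 \left(1 - J\right)^{2} + 2 \left(1 - J\right)\right)\right) = - 6 \left(A^{2} J + \left(3 + \left(-2 + 2 J\right) - 2 \left(1 - J\right)^{2}\right)\right) = - 6 \left(J A^{2} + \left(1 - 2 \left(1 - J\right)^{2} + 2 J\right)\right) = - 6 \left(1 - 2 \left(1 - J\right)^{2} + 2 J + J A^{2}\right) = -6 - 12 J + 12 \left(1 - J\right)^{2} - 6 J A^{2}$)
$G{\left(-3,-3 \right)} 70 = \left(6 - -108 + 12 \left(-3\right)^{2} - - 18 \left(-3\right)^{2}\right) 70 = \left(6 + 108 + 12 \cdot 9 - \left(-18\right) 9\right) 70 = \left(6 + 108 + 108 + 162\right) 70 = 384 \cdot 70 = 26880$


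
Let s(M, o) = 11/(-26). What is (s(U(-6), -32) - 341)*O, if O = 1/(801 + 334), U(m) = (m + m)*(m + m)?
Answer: -8877/29510 ≈ -0.30081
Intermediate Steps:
U(m) = 4*m² (U(m) = (2*m)*(2*m) = 4*m²)
s(M, o) = -11/26 (s(M, o) = 11*(-1/26) = -11/26)
O = 1/1135 ≈ 0.00088106
(s(U(-6), -32) - 341)*O = (-11/26 - 341)*(1/1135) = -8877/26*1/1135 = -8877/29510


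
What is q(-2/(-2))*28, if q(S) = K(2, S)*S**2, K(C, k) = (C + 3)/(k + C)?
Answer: 140/3 ≈ 46.667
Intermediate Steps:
K(C, k) = (3 + C)/(C + k)
q(S) = 5*S**2/(2 + S) (q(S) = ((3 + 2)/(2 + S))*S**2 = (5/(2 + S))*S**2 = 5*S**2/(2 + S))
q(-2/(-2))*28 = (5*(-2/(-2))**2/(2 - 2/(-2)))*28 = (5*(-2*(-1/2))**2/(2 - 2*(-1/2)))*28 = (5*1**2/(2 + 1))*28 = (5*1/3)*28 = (5*1*(1/3))*28 = (5/3)*28 = 140/3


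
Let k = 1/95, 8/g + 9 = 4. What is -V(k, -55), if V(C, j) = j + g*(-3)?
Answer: 251/5 ≈ 50.200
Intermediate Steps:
g = -8/5 (g = 8/(-9 + 4) = 8/(-5) = 8*(-1/5) = -8/5 ≈ -1.6000)
k = 1/95 ≈ 0.010526
V(C, j) = 24/5 + j (V(C, j) = j - 8/5*(-3) = j + 24/5 = 24/5 + j)
-V(k, -55) = -(24/5 - 55) = -1*(-251/5) = 251/5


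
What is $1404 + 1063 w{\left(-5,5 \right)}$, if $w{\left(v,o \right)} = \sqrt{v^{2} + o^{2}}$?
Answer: $1404 + 5315 \sqrt{2} \approx 8920.5$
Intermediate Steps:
$w{\left(v,o \right)} = \sqrt{o^{2} + v^{2}}$
$1404 + 1063 w{\left(-5,5 \right)} = 1404 + 1063 \sqrt{5^{2} + \left(-5\right)^{2}} = 1404 + 1063 \sqrt{25 + 25} = 1404 + 1063 \sqrt{50} = 1404 + 1063 \cdot 5 \sqrt{2} = 1404 + 5315 \sqrt{2}$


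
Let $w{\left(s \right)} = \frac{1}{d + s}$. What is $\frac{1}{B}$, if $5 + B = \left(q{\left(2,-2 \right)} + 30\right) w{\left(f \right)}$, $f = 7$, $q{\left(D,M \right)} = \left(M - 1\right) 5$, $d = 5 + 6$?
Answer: $- \frac{6}{25} \approx -0.24$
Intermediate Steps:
$d = 11$
$q{\left(D,M \right)} = -5 + 5 M$ ($q{\left(D,M \right)} = \left(-1 + M\right) 5 = -5 + 5 M$)
$w{\left(s \right)} = \frac{1}{11 + s}$
$B = - \frac{25}{6}$ ($B = -5 + \frac{\left(-5 + 5 \left(-2\right)\right) + 30}{11 + 7} = -5 + \frac{\left(-5 - 10\right) + 30}{18} = -5 + \left(-15 + 30\right) \frac{1}{18} = -5 + 15 \cdot \frac{1}{18} = -5 + \frac{5}{6} = - \frac{25}{6} \approx -4.1667$)
$\frac{1}{B} = \frac{1}{- \frac{25}{6}} = - \frac{6}{25}$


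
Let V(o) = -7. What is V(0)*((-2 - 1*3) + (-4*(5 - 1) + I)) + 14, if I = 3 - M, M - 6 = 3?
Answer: 203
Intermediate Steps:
M = 9 (M = 6 + 3 = 9)
I = -6 (I = 3 - 1*9 = 3 - 9 = -6)
V(0)*((-2 - 1*3) + (-4*(5 - 1) + I)) + 14 = -7*((-2 - 1*3) + (-4*(5 - 1) - 6)) + 14 = -7*((-2 - 3) + (-4*4 - 6)) + 14 = -7*(-5 + (-16 - 6)) + 14 = -7*(-5 - 22) + 14 = -7*(-27) + 14 = 189 + 14 = 203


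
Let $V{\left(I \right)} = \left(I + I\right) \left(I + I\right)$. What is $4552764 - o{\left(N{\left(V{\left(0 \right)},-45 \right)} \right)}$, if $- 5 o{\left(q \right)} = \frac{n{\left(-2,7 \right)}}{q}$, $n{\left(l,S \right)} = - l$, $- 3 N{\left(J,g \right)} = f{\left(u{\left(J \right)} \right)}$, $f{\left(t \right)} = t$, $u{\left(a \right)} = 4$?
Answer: $\frac{45527637}{10} \approx 4.5528 \cdot 10^{6}$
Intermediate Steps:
$V{\left(I \right)} = 4 I^{2}$ ($V{\left(I \right)} = 2 I 2 I = 4 I^{2}$)
$N{\left(J,g \right)} = - \frac{4}{3}$ ($N{\left(J,g \right)} = \left(- \frac{1}{3}\right) 4 = - \frac{4}{3}$)
$o{\left(q \right)} = - \frac{2}{5 q}$ ($o{\left(q \right)} = - \frac{\left(-1\right) \left(-2\right) \frac{1}{q}}{5} = - \frac{2 \frac{1}{q}}{5} = - \frac{2}{5 q}$)
$4552764 - o{\left(N{\left(V{\left(0 \right)},-45 \right)} \right)} = 4552764 - - \frac{2}{5 \left(- \frac{4}{3}\right)} = 4552764 - \left(- \frac{2}{5}\right) \left(- \frac{3}{4}\right) = 4552764 - \frac{3}{10} = \frac{45527637}{10}$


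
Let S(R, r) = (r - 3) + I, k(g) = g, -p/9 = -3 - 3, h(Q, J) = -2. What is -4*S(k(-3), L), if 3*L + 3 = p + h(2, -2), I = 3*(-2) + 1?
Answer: -100/3 ≈ -33.333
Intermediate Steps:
I = -5 (I = -6 + 1 = -5)
p = 54 (p = -9*(-3 - 3) = -9*(-6) = 54)
L = 49/3 (L = -1 + (54 - 2)/3 = -1 + (⅓)*52 = -1 + 52/3 = 49/3 ≈ 16.333)
S(R, r) = -8 + r (S(R, r) = (r - 3) - 5 = (-3 + r) - 5 = -8 + r)
-4*S(k(-3), L) = -4*(-8 + 49/3) = -4*25/3 = -100/3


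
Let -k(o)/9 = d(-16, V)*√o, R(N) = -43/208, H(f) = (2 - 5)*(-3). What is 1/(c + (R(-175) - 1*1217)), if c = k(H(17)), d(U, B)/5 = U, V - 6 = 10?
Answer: 208/196101 ≈ 0.0010607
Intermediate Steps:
V = 16 (V = 6 + 10 = 16)
d(U, B) = 5*U
H(f) = 9 (H(f) = -3*(-3) = 9)
R(N) = -43/208 (R(N) = -43*1/208 = -43/208)
k(o) = 720*√o (k(o) = -9*5*(-16)*√o = -(-720)*√o = 720*√o)
c = 2160 (c = 720*√9 = 720*3 = 2160)
1/(c + (R(-175) - 1*1217)) = 1/(2160 + (-43/208 - 1*1217)) = 1/(2160 + (-43/208 - 1217)) = 1/(2160 - 253179/208) = 1/(196101/208) = 208/196101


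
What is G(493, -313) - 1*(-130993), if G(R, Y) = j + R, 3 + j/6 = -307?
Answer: 129626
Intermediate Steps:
j = -1860 (j = -18 + 6*(-307) = -18 - 1842 = -1860)
G(R, Y) = -1860 + R
G(493, -313) - 1*(-130993) = (-1860 + 493) - 1*(-130993) = -1367 + 130993 = 129626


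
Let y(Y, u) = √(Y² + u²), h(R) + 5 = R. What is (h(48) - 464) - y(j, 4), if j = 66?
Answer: -421 - 2*√1093 ≈ -487.12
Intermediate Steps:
h(R) = -5 + R
(h(48) - 464) - y(j, 4) = ((-5 + 48) - 464) - √(66² + 4²) = (43 - 464) - √(4356 + 16) = -421 - √4372 = -421 - 2*√1093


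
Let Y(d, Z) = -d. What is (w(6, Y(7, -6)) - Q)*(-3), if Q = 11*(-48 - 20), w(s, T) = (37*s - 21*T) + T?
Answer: -3330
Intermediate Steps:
w(s, T) = -20*T + 37*s (w(s, T) = (-21*T + 37*s) + T = -20*T + 37*s)
Q = -748 (Q = 11*(-68) = -748)
(w(6, Y(7, -6)) - Q)*(-3) = ((-(-20)*7 + 37*6) - 1*(-748))*(-3) = ((-20*(-7) + 222) + 748)*(-3) = ((140 + 222) + 748)*(-3) = (362 + 748)*(-3) = 1110*(-3) = -3330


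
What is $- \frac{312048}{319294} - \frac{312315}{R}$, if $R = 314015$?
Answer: $- \frac{19770805833}{10026310541} \approx -1.9719$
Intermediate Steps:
$- \frac{312048}{319294} - \frac{312315}{R} = - \frac{312048}{319294} - \frac{312315}{314015} = \left(-312048\right) \frac{1}{319294} - \frac{62463}{62803} = - \frac{156024}{159647} - \frac{62463}{62803} = - \frac{19770805833}{10026310541}$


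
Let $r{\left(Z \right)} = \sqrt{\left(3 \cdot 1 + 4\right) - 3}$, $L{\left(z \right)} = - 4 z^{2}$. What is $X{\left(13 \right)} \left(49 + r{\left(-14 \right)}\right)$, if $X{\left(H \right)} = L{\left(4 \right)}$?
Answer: $-3264$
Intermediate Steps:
$X{\left(H \right)} = -64$ ($X{\left(H \right)} = - 4 \cdot 4^{2} = \left(-4\right) 16 = -64$)
$r{\left(Z \right)} = 2$ ($r{\left(Z \right)} = \sqrt{\left(3 + 4\right) - 3} = \sqrt{7 - 3} = \sqrt{4} = 2$)
$X{\left(13 \right)} \left(49 + r{\left(-14 \right)}\right) = - 64 \left(49 + 2\right) = \left(-64\right) 51 = -3264$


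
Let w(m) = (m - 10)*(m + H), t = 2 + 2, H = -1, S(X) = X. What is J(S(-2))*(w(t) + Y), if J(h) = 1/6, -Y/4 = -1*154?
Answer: 299/3 ≈ 99.667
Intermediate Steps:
Y = 616 (Y = -(-4)*154 = -4*(-154) = 616)
t = 4
w(m) = (-1 + m)*(-10 + m) (w(m) = (m - 10)*(m - 1) = (-10 + m)*(-1 + m) = (-1 + m)*(-10 + m))
J(h) = ⅙
J(S(-2))*(w(t) + Y) = ((10 + 4² - 11*4) + 616)/6 = ((10 + 16 - 44) + 616)/6 = (-18 + 616)/6 = (⅙)*598 = 299/3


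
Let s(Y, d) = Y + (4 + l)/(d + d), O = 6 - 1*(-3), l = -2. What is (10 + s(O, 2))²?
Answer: 1521/4 ≈ 380.25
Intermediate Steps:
O = 9 (O = 6 + 3 = 9)
s(Y, d) = Y + 1/d (s(Y, d) = Y + (4 - 2)/(d + d) = Y + 2/((2*d)) = Y + 2*(1/(2*d)) = Y + 1/d)
(10 + s(O, 2))² = (10 + (9 + 1/2))² = (10 + (9 + ½))² = (10 + 19/2)² = (39/2)² = 1521/4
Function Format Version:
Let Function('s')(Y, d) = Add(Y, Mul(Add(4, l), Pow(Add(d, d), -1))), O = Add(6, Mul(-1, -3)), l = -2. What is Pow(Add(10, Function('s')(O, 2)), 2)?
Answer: Rational(1521, 4) ≈ 380.25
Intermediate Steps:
O = 9 (O = Add(6, 3) = 9)
Function('s')(Y, d) = Add(Y, Pow(d, -1)) (Function('s')(Y, d) = Add(Y, Mul(Add(4, -2), Pow(Add(d, d), -1))) = Add(Y, Mul(2, Pow(Mul(2, d), -1))) = Add(Y, Mul(2, Mul(Rational(1, 2), Pow(d, -1)))) = Add(Y, Pow(d, -1)))
Pow(Add(10, Function('s')(O, 2)), 2) = Pow(Add(10, Add(9, Pow(2, -1))), 2) = Pow(Add(10, Add(9, Rational(1, 2))), 2) = Pow(Add(10, Rational(19, 2)), 2) = Pow(Rational(39, 2), 2) = Rational(1521, 4)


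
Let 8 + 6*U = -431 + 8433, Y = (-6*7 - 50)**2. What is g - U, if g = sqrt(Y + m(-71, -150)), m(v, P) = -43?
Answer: -3997/3 + sqrt(8421) ≈ -1240.6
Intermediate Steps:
Y = 8464 (Y = (-42 - 50)**2 = (-92)**2 = 8464)
U = 3997/3 (U = -4/3 + (-431 + 8433)/6 = -4/3 + (1/6)*8002 = -4/3 + 4001/3 = 3997/3 ≈ 1332.3)
g = sqrt(8421) (g = sqrt(8464 - 43) = sqrt(8421) ≈ 91.766)
g - U = sqrt(8421) - 1*3997/3 = sqrt(8421) - 3997/3 = -3997/3 + sqrt(8421)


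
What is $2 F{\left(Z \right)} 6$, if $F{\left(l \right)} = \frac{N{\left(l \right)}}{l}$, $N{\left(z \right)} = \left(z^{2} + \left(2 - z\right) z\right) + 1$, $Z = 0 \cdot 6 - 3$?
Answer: $20$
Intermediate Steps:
$Z = -3$ ($Z = 0 - 3 = -3$)
$N{\left(z \right)} = 1 + z^{2} + z \left(2 - z\right)$ ($N{\left(z \right)} = \left(z^{2} + z \left(2 - z\right)\right) + 1 = 1 + z^{2} + z \left(2 - z\right)$)
$F{\left(l \right)} = \frac{1 + 2 l}{l}$
$2 F{\left(Z \right)} 6 = 2 \left(2 + \frac{1}{-3}\right) 6 = 2 \left(2 - \frac{1}{3}\right) 6 = 2 \cdot \frac{5}{3} \cdot 6 = \frac{10}{3} \cdot 6 = 20$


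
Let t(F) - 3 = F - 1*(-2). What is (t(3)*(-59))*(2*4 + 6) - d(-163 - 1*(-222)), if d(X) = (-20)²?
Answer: -7008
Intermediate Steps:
t(F) = 5 + F (t(F) = 3 + (F - 1*(-2)) = 3 + (F + 2) = 3 + (2 + F) = 5 + F)
d(X) = 400
(t(3)*(-59))*(2*4 + 6) - d(-163 - 1*(-222)) = ((5 + 3)*(-59))*(2*4 + 6) - 1*400 = (8*(-59))*(8 + 6) - 400 = -472*14 - 400 = -6608 - 400 = -7008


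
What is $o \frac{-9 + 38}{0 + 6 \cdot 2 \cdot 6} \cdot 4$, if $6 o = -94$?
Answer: $- \frac{1363}{54} \approx -25.241$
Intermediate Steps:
$o = - \frac{47}{3}$ ($o = \frac{1}{6} \left(-94\right) = - \frac{47}{3} \approx -15.667$)
$o \frac{-9 + 38}{0 + 6 \cdot 2 \cdot 6} \cdot 4 = - \frac{47 \frac{-9 + 38}{0 + 6 \cdot 2 \cdot 6}}{3} \cdot 4 = - \frac{47 \frac{29}{0 + 12 \cdot 6}}{3} \cdot 4 = - \frac{47 \frac{29}{0 + 72}}{3} \cdot 4 = - \frac{47 \cdot \frac{29}{72}}{3} \cdot 4 = - \frac{47 \cdot 29 \cdot \frac{1}{72}}{3} \cdot 4 = \left(- \frac{47}{3}\right) \frac{29}{72} \cdot 4 = \left(- \frac{1363}{216}\right) 4 = - \frac{1363}{54}$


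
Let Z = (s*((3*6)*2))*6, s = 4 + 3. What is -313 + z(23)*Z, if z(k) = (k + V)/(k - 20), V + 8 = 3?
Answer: 8759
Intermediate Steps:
V = -5 (V = -8 + 3 = -5)
s = 7
Z = 1512 (Z = (7*((3*6)*2))*6 = (7*(18*2))*6 = (7*36)*6 = 252*6 = 1512)
z(k) = (-5 + k)/(-20 + k) (z(k) = (k - 5)/(k - 20) = (-5 + k)/(-20 + k))
-313 + z(23)*Z = -313 + ((-5 + 23)/(-20 + 23))*1512 = -313 + (18/3)*1512 = -313 + ((⅓)*18)*1512 = -313 + 6*1512 = -313 + 9072 = 8759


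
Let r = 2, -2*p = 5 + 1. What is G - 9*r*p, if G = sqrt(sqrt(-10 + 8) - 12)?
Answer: 54 + sqrt(-12 + I*sqrt(2)) ≈ 54.204 + 3.4701*I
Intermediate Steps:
p = -3 (p = -(5 + 1)/2 = -1/2*6 = -3)
G = sqrt(-12 + I*sqrt(2)) (G = sqrt(sqrt(-2) - 12) = sqrt(I*sqrt(2) - 12) = sqrt(-12 + I*sqrt(2)) ≈ 0.20377 + 3.4701*I)
G - 9*r*p = sqrt(-12 + I*sqrt(2)) - 18*(-3) = sqrt(-12 + I*sqrt(2)) - 9*(-6) = sqrt(-12 + I*sqrt(2)) + 54 = 54 + sqrt(-12 + I*sqrt(2))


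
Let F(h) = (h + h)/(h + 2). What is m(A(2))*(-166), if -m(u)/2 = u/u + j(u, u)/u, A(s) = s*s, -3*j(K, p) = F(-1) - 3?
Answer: 1411/3 ≈ 470.33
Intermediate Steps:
F(h) = 2*h/(2 + h) (F(h) = (2*h)/(2 + h) = 2*h/(2 + h))
j(K, p) = 5/3 (j(K, p) = -(2*(-1)/(2 - 1) - 3)/3 = -(2*(-1)/1 - 3)/3 = -(2*(-1)*1 - 3)/3 = -(-2 - 3)/3 = -⅓*(-5) = 5/3)
A(s) = s²
m(u) = -2 - 10/(3*u) (m(u) = -2*(u/u + 5/(3*u)) = -2*(1 + 5/(3*u)) = -2 - 10/(3*u))
m(A(2))*(-166) = (-2 - 10/(3*(2²)))*(-166) = (-2 - 10/3/4)*(-166) = (-2 - 10/3*¼)*(-166) = (-2 - ⅚)*(-166) = -17/6*(-166) = 1411/3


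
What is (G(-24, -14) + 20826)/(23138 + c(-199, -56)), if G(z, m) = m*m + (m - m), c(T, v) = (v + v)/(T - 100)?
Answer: 3142789/3459187 ≈ 0.90853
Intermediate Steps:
c(T, v) = 2*v/(-100 + T) (c(T, v) = (2*v)/(-100 + T) = 2*v/(-100 + T))
G(z, m) = m² (G(z, m) = m² + 0 = m²)
(G(-24, -14) + 20826)/(23138 + c(-199, -56)) = ((-14)² + 20826)/(23138 + 2*(-56)/(-100 - 199)) = (196 + 20826)/(23138 + 2*(-56)/(-299)) = 21022/(23138 + 2*(-56)*(-1/299)) = 21022/(23138 + 112/299) = 21022/(6918374/299) = 21022*(299/6918374) = 3142789/3459187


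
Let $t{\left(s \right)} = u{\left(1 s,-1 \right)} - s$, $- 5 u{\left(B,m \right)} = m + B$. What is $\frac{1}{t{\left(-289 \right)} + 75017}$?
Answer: $\frac{1}{75364} \approx 1.3269 \cdot 10^{-5}$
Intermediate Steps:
$u{\left(B,m \right)} = - \frac{B}{5} - \frac{m}{5}$ ($u{\left(B,m \right)} = - \frac{m + B}{5} = - \frac{B + m}{5} = - \frac{B}{5} - \frac{m}{5}$)
$t{\left(s \right)} = \frac{1}{5} - \frac{6 s}{5}$ ($t{\left(s \right)} = \left(- \frac{1 s}{5} - - \frac{1}{5}\right) - s = \left(- \frac{s}{5} + \frac{1}{5}\right) - s = \left(\frac{1}{5} - \frac{s}{5}\right) - s = \frac{1}{5} - \frac{6 s}{5}$)
$\frac{1}{t{\left(-289 \right)} + 75017} = \frac{1}{\left(\frac{1}{5} - - \frac{1734}{5}\right) + 75017} = \frac{1}{\left(\frac{1}{5} + \frac{1734}{5}\right) + 75017} = \frac{1}{347 + 75017} = \frac{1}{75364}$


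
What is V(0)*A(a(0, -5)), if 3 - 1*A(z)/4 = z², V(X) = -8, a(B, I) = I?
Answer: 704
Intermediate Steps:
A(z) = 12 - 4*z²
V(0)*A(a(0, -5)) = -8*(12 - 4*(-5)²) = -8*(12 - 4*25) = -8*(12 - 100) = -8*(-88) = 704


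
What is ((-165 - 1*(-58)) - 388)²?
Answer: 245025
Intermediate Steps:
((-165 - 1*(-58)) - 388)² = ((-165 + 58) - 388)² = (-107 - 388)² = (-495)² = 245025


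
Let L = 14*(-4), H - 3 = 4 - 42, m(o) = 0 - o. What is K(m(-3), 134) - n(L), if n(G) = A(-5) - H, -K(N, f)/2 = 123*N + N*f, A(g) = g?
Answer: -1572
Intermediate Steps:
m(o) = -o
K(N, f) = -246*N - 2*N*f (K(N, f) = -2*(123*N + N*f) = -246*N - 2*N*f)
H = -35 (H = 3 + (4 - 42) = 3 - 38 = -35)
L = -56
n(G) = 30 (n(G) = -5 - 1*(-35) = -5 + 35 = 30)
K(m(-3), 134) - n(L) = -2*(-1*(-3))*(123 + 134) - 1*30 = -2*3*257 - 30 = -1542 - 30 = -1572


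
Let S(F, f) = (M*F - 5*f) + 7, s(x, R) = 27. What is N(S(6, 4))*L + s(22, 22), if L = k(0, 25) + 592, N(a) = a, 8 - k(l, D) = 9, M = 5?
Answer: 10074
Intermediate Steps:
k(l, D) = -1 (k(l, D) = 8 - 1*9 = 8 - 9 = -1)
S(F, f) = 7 - 5*f + 5*F (S(F, f) = (5*F - 5*f) + 7 = (-5*f + 5*F) + 7 = 7 - 5*f + 5*F)
L = 591 (L = -1 + 592 = 591)
N(S(6, 4))*L + s(22, 22) = (7 - 5*4 + 5*6)*591 + 27 = (7 - 20 + 30)*591 + 27 = 17*591 + 27 = 10047 + 27 = 10074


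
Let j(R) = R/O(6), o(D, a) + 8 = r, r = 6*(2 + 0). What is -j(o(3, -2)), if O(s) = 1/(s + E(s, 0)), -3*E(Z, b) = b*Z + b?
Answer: -24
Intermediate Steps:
E(Z, b) = -b/3 - Z*b/3 (E(Z, b) = -(b*Z + b)/3 = -(Z*b + b)/3 = -(b + Z*b)/3 = -b/3 - Z*b/3)
O(s) = 1/s (O(s) = 1/(s - 1/3*0*(1 + s)) = 1/(s + 0) = 1/s)
r = 12 (r = 6*2 = 12)
o(D, a) = 4 (o(D, a) = -8 + 12 = 4)
j(R) = 6*R (j(R) = R/(1/6) = R*6 = 6*R)
-j(o(3, -2)) = -6*4 = -1*24 = -24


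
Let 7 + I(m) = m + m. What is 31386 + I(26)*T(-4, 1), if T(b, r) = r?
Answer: 31431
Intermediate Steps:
I(m) = -7 + 2*m (I(m) = -7 + (m + m) = -7 + 2*m)
31386 + I(26)*T(-4, 1) = 31386 + (-7 + 2*26)*1 = 31386 + (-7 + 52)*1 = 31386 + 45*1 = 31386 + 45 = 31431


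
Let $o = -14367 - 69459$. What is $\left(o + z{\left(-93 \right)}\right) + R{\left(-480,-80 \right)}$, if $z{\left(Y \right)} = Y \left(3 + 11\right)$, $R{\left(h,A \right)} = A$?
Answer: $-85208$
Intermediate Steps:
$o = -83826$ ($o = -14367 - 69459 = -83826$)
$z{\left(Y \right)} = 14 Y$ ($z{\left(Y \right)} = Y 14 = 14 Y$)
$\left(o + z{\left(-93 \right)}\right) + R{\left(-480,-80 \right)} = \left(-83826 + 14 \left(-93\right)\right) - 80 = \left(-83826 - 1302\right) - 80 = -85128 - 80 = -85208$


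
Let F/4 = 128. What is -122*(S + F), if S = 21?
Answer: -65026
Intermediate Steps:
F = 512 (F = 4*128 = 512)
-122*(S + F) = -122*(21 + 512) = -122*533 = -65026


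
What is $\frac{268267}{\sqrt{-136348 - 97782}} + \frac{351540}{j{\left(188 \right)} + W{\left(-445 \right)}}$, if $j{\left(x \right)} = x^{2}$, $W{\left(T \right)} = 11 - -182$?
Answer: $\frac{351540}{35537} - \frac{268267 i \sqrt{234130}}{234130} \approx 9.8922 - 554.42 i$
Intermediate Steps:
$W{\left(T \right)} = 193$ ($W{\left(T \right)} = 11 + 182 = 193$)
$\frac{268267}{\sqrt{-136348 - 97782}} + \frac{351540}{j{\left(188 \right)} + W{\left(-445 \right)}} = \frac{268267}{\sqrt{-136348 - 97782}} + \frac{351540}{188^{2} + 193} = \frac{268267}{\sqrt{-234130}} + \frac{351540}{35344 + 193} = \frac{268267}{i \sqrt{234130}} + \frac{351540}{35537} = 268267 \left(- \frac{i \sqrt{234130}}{234130}\right) + 351540 \cdot \frac{1}{35537} = - \frac{268267 i \sqrt{234130}}{234130} + \frac{351540}{35537} = \frac{351540}{35537} - \frac{268267 i \sqrt{234130}}{234130}$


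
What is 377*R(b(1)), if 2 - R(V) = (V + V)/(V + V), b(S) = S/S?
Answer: 377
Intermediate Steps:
b(S) = 1
R(V) = 1 (R(V) = 2 - (V + V)/(V + V) = 2 - 2*V/(2*V) = 2 - 2*V*1/(2*V) = 2 - 1*1 = 2 - 1 = 1)
377*R(b(1)) = 377*1 = 377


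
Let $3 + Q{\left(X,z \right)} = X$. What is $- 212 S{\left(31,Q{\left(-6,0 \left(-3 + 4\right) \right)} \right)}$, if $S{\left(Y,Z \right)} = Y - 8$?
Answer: $-4876$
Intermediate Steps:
$Q{\left(X,z \right)} = -3 + X$
$S{\left(Y,Z \right)} = -8 + Y$ ($S{\left(Y,Z \right)} = Y - 8 = -8 + Y$)
$- 212 S{\left(31,Q{\left(-6,0 \left(-3 + 4\right) \right)} \right)} = - 212 \left(-8 + 31\right) = \left(-212\right) 23 = -4876$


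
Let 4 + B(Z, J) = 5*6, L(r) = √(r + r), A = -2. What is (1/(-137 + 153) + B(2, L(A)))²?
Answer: 173889/256 ≈ 679.25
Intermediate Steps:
L(r) = √2*√r (L(r) = √(2*r) = √2*√r)
B(Z, J) = 26 (B(Z, J) = -4 + 5*6 = -4 + 30 = 26)
(1/(-137 + 153) + B(2, L(A)))² = (1/(-137 + 153) + 26)² = (1/16 + 26)² = (417/16)² = 173889/256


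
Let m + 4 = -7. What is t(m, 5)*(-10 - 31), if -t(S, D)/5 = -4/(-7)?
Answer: 820/7 ≈ 117.14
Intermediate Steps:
m = -11 (m = -4 - 7 = -11)
t(S, D) = -20/7 (t(S, D) = -(-20)/(-7) = -(-20)*(-1)/7 = -5*4/7 = -20/7)
t(m, 5)*(-10 - 31) = -20*(-10 - 31)/7 = -20/7*(-41) = 820/7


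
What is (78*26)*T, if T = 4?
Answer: 8112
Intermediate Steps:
(78*26)*T = (78*26)*4 = 2028*4 = 8112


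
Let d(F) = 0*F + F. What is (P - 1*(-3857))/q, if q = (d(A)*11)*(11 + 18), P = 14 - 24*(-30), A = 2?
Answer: 4591/638 ≈ 7.1959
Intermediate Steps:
P = 734 (P = 14 + 720 = 734)
d(F) = F (d(F) = 0 + F = F)
q = 638 (q = (2*11)*(11 + 18) = 22*29 = 638)
(P - 1*(-3857))/q = (734 - 1*(-3857))/638 = (734 + 3857)*(1/638) = 4591*(1/638) = 4591/638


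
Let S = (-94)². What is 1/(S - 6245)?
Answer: 1/2591 ≈ 0.00038595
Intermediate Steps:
S = 8836
1/(S - 6245) = 1/(8836 - 6245) = 1/2591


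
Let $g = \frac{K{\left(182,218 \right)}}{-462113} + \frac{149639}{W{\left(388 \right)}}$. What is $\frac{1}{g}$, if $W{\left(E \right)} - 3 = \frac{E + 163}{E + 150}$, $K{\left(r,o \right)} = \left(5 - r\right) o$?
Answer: $\frac{1000474645}{37202851976056} \approx 2.6892 \cdot 10^{-5}$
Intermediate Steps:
$K{\left(r,o \right)} = o \left(5 - r\right)$
$W{\left(E \right)} = 3 + \frac{163 + E}{150 + E}$ ($W{\left(E \right)} = 3 + \frac{E + 163}{E + 150} = 3 + \frac{163 + E}{150 + E}$)
$g = \frac{37202851976056}{1000474645}$ ($g = \frac{218 \left(5 - 182\right)}{-462113} + \frac{149639}{\frac{1}{150 + 388} \left(613 + 4 \cdot 388\right)} = 218 \left(5 - 182\right) \left(- \frac{1}{462113}\right) + \frac{149639}{\frac{1}{538} \left(613 + 1552\right)} = 218 \left(-177\right) \left(- \frac{1}{462113}\right) + \frac{149639}{\frac{1}{538} \cdot 2165} = \left(-38586\right) \left(- \frac{1}{462113}\right) + \frac{149639}{\frac{2165}{538}} = \frac{38586}{462113} + 149639 \cdot \frac{538}{2165} = \frac{38586}{462113} + \frac{80505782}{2165} = \frac{37202851976056}{1000474645} \approx 37185.0$)
$\frac{1}{g} = \frac{1}{\frac{37202851976056}{1000474645}} = \frac{1000474645}{37202851976056}$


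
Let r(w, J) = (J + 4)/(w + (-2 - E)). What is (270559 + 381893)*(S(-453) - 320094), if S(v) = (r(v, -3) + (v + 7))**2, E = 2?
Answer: -16511926691411604/208849 ≈ -7.9062e+10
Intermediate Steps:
r(w, J) = (4 + J)/(-4 + w) (r(w, J) = (J + 4)/(w + (-2 - 1*2)) = (4 + J)/(w + (-2 - 2)) = (4 + J)/(w - 4) = (4 + J)/(-4 + w))
S(v) = (7 + v + 1/(-4 + v))**2 (S(v) = ((4 - 3)/(-4 + v) + (v + 7))**2 = (1/(-4 + v) + (7 + v))**2 = (7 + v + 1/(-4 + v))**2)
(270559 + 381893)*(S(-453) - 320094) = (270559 + 381893)*((1 + (-4 - 453)*(7 - 453))**2/(-4 - 453)**2 - 320094) = 652452*((1 - 457*(-446))**2/(-457)**2 - 320094) = 652452*((1 + 203822)**2*(1/208849) - 320094) = 652452*(203823**2*(1/208849) - 320094) = 652452*(41543815329*(1/208849) - 320094) = 652452*(41543815329/208849 - 320094) = 652452*(-25307496477/208849) = -16511926691411604/208849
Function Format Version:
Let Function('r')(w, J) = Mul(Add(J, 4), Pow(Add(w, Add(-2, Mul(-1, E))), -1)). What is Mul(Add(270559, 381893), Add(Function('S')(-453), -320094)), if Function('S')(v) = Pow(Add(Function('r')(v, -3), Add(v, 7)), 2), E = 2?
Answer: Rational(-16511926691411604, 208849) ≈ -7.9062e+10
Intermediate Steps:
Function('r')(w, J) = Mul(Pow(Add(-4, w), -1), Add(4, J)) (Function('r')(w, J) = Mul(Add(J, 4), Pow(Add(w, Add(-2, Mul(-1, 2))), -1)) = Mul(Add(4, J), Pow(Add(w, Add(-2, -2)), -1)) = Mul(Add(4, J), Pow(Add(w, -4), -1)) = Mul(Add(4, J), Pow(Add(-4, w), -1)) = Mul(Pow(Add(-4, w), -1), Add(4, J)))
Function('S')(v) = Pow(Add(7, v, Pow(Add(-4, v), -1)), 2) (Function('S')(v) = Pow(Add(Mul(Pow(Add(-4, v), -1), Add(4, -3)), Add(v, 7)), 2) = Pow(Add(Mul(Pow(Add(-4, v), -1), 1), Add(7, v)), 2) = Pow(Add(Pow(Add(-4, v), -1), Add(7, v)), 2) = Pow(Add(7, v, Pow(Add(-4, v), -1)), 2))
Mul(Add(270559, 381893), Add(Function('S')(-453), -320094)) = Mul(Add(270559, 381893), Add(Mul(Pow(Add(1, Mul(Add(-4, -453), Add(7, -453))), 2), Pow(Add(-4, -453), -2)), -320094)) = Mul(652452, Add(Mul(Pow(Add(1, Mul(-457, -446)), 2), Pow(-457, -2)), -320094)) = Mul(652452, Add(Mul(Pow(Add(1, 203822), 2), Rational(1, 208849)), -320094)) = Mul(652452, Add(Mul(Pow(203823, 2), Rational(1, 208849)), -320094)) = Mul(652452, Add(Mul(41543815329, Rational(1, 208849)), -320094)) = Mul(652452, Add(Rational(41543815329, 208849), -320094)) = Mul(652452, Rational(-25307496477, 208849)) = Rational(-16511926691411604, 208849)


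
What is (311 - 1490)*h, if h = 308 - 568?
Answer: 306540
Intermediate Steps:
h = -260
(311 - 1490)*h = (311 - 1490)*(-260) = -1179*(-260) = 306540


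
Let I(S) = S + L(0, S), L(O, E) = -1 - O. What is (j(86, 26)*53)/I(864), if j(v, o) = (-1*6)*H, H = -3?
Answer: 954/863 ≈ 1.1054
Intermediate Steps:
I(S) = -1 + S (I(S) = S + (-1 - 1*0) = S + (-1 + 0) = S - 1 = -1 + S)
j(v, o) = 18 (j(v, o) = -1*6*(-3) = -6*(-3) = 18)
(j(86, 26)*53)/I(864) = (18*53)/(-1 + 864) = 954/863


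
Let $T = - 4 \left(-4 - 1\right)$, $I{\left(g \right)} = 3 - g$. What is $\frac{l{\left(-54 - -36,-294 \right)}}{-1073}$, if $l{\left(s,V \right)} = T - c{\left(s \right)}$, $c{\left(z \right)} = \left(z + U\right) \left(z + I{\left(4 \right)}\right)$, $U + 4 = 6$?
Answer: $\frac{284}{1073} \approx 0.26468$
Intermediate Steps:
$U = 2$ ($U = -4 + 6 = 2$)
$c{\left(z \right)} = \left(-1 + z\right) \left(2 + z\right)$ ($c{\left(z \right)} = \left(z + 2\right) \left(z + \left(3 - 4\right)\right) = \left(2 + z\right) \left(z + \left(3 - 4\right)\right) = \left(2 + z\right) \left(z - 1\right) = \left(2 + z\right) \left(-1 + z\right) = \left(-1 + z\right) \left(2 + z\right)$)
$T = 20$ ($T = \left(-4\right) \left(-5\right) = 20$)
$l{\left(s,V \right)} = 22 - s - s^{2}$ ($l{\left(s,V \right)} = 20 - \left(-2 + s + s^{2}\right) = 22 - s - s^{2}$)
$\frac{l{\left(-54 - -36,-294 \right)}}{-1073} = \frac{22 - \left(-54 - -36\right) - \left(-54 - -36\right)^{2}}{-1073} = \left(22 - \left(-54 + 36\right) - \left(-54 + 36\right)^{2}\right) \left(- \frac{1}{1073}\right) = \left(22 - -18 - \left(-18\right)^{2}\right) \left(- \frac{1}{1073}\right) = \left(22 + 18 - 324\right) \left(- \frac{1}{1073}\right) = \left(-284\right) \left(- \frac{1}{1073}\right) = \frac{284}{1073}$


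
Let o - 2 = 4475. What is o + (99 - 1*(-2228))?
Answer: 6804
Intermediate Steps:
o = 4477 (o = 2 + 4475 = 4477)
o + (99 - 1*(-2228)) = 4477 + (99 - 1*(-2228)) = 4477 + (99 + 2228) = 4477 + 2327 = 6804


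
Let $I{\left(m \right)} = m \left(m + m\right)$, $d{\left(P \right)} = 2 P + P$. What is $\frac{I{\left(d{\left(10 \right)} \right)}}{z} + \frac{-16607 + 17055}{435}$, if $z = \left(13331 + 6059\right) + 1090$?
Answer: $\frac{248951}{222720} \approx 1.1178$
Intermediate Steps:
$d{\left(P \right)} = 3 P$
$z = 20480$ ($z = 19390 + 1090 = 20480$)
$I{\left(m \right)} = 2 m^{2}$ ($I{\left(m \right)} = m 2 m = 2 m^{2}$)
$\frac{I{\left(d{\left(10 \right)} \right)}}{z} + \frac{-16607 + 17055}{435} = \frac{2 \left(3 \cdot 10\right)^{2}}{20480} + \frac{-16607 + 17055}{435} = 2 \cdot 30^{2} \cdot \frac{1}{20480} + 448 \cdot \frac{1}{435} = 2 \cdot 900 \cdot \frac{1}{20480} + \frac{448}{435} = 1800 \cdot \frac{1}{20480} + \frac{448}{435} = \frac{45}{512} + \frac{448}{435} = \frac{248951}{222720}$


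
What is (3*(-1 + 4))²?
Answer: 81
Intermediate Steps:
(3*(-1 + 4))² = (3*3)² = 9² = 81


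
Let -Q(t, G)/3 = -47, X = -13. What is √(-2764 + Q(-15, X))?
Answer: I*√2623 ≈ 51.215*I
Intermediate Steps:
Q(t, G) = 141 (Q(t, G) = -3*(-47) = 141)
√(-2764 + Q(-15, X)) = √(-2764 + 141) = √(-2623) = I*√2623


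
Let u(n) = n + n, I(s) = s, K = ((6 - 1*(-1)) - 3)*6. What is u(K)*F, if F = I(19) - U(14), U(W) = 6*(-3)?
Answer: 1776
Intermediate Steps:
K = 24 (K = ((6 + 1) - 3)*6 = (7 - 3)*6 = 4*6 = 24)
U(W) = -18
F = 37 (F = 19 - 1*(-18) = 19 + 18 = 37)
u(n) = 2*n
u(K)*F = (2*24)*37 = 48*37 = 1776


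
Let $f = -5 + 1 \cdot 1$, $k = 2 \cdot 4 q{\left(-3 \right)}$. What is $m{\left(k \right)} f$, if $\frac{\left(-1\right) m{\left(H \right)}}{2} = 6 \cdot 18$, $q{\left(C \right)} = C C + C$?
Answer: $864$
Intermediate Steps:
$q{\left(C \right)} = C + C^{2}$ ($q{\left(C \right)} = C^{2} + C = C + C^{2}$)
$k = 48$ ($k = 2 \cdot 4 \left(- 3 \left(1 - 3\right)\right) = 8 \left(\left(-3\right) \left(-2\right)\right) = 8 \cdot 6 = 48$)
$f = -4$ ($f = -5 + 1 = -4$)
$m{\left(H \right)} = -216$ ($m{\left(H \right)} = - 2 \cdot 6 \cdot 18 = \left(-2\right) 108 = -216$)
$m{\left(k \right)} f = \left(-216\right) \left(-4\right) = 864$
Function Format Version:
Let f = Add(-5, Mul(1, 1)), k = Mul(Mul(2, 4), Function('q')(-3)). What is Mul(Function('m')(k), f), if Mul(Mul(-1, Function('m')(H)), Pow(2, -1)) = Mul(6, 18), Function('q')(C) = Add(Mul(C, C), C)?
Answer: 864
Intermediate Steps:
Function('q')(C) = Add(C, Pow(C, 2)) (Function('q')(C) = Add(Pow(C, 2), C) = Add(C, Pow(C, 2)))
k = 48 (k = Mul(Mul(2, 4), Mul(-3, Add(1, -3))) = Mul(8, Mul(-3, -2)) = Mul(8, 6) = 48)
f = -4 (f = Add(-5, 1) = -4)
Function('m')(H) = -216 (Function('m')(H) = Mul(-2, Mul(6, 18)) = Mul(-2, 108) = -216)
Mul(Function('m')(k), f) = Mul(-216, -4) = 864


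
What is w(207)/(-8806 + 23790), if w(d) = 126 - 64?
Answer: 31/7492 ≈ 0.0041377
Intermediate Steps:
w(d) = 62
w(207)/(-8806 + 23790) = 62/(-8806 + 23790) = 62/14984 = 62*(1/14984) = 31/7492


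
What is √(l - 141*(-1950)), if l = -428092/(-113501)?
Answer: √3542085640295042/113501 ≈ 524.36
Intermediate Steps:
l = 428092/113501 (l = -428092*(-1/113501) = 428092/113501 ≈ 3.7717)
√(l - 141*(-1950)) = √(428092/113501 - 141*(-1950)) = √(428092/113501 + 274950) = √(31207528042/113501) = √3542085640295042/113501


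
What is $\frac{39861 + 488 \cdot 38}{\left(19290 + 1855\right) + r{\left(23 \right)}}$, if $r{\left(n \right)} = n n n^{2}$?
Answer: $\frac{58405}{300986} \approx 0.19405$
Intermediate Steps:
$r{\left(n \right)} = n^{4}$ ($r{\left(n \right)} = n^{2} n^{2} = n^{4}$)
$\frac{39861 + 488 \cdot 38}{\left(19290 + 1855\right) + r{\left(23 \right)}} = \frac{39861 + 488 \cdot 38}{\left(19290 + 1855\right) + 23^{4}} = \frac{39861 + 18544}{21145 + 279841} = \frac{58405}{300986}$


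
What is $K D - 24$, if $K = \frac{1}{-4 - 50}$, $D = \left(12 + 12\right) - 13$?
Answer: $- \frac{1307}{54} \approx -24.204$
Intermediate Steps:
$D = 11$ ($D = 24 - 13 = 11$)
$K = - \frac{1}{54}$ ($K = \frac{1}{-54} = - \frac{1}{54} \approx -0.018519$)
$K D - 24 = \left(- \frac{1}{54}\right) 11 - 24 = - \frac{11}{54} - 24 = - \frac{1307}{54}$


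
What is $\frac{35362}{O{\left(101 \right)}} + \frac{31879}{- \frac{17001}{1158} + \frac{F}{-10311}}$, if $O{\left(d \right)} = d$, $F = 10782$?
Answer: $- \frac{3533803094072}{2107341063} \approx -1676.9$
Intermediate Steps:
$\frac{35362}{O{\left(101 \right)}} + \frac{31879}{- \frac{17001}{1158} + \frac{F}{-10311}} = \frac{35362}{101} + \frac{31879}{- \frac{17001}{1158} + \frac{10782}{-10311}} = 35362 \cdot \frac{1}{101} + \frac{31879}{\left(-17001\right) \frac{1}{1158} + 10782 \left(- \frac{1}{10311}\right)} = \frac{35362}{101} + \frac{31879}{- \frac{5667}{386} - \frac{3594}{3437}} = \frac{35362}{101} + \frac{31879}{- \frac{20864763}{1326682}} = \frac{35362}{101} + 31879 \left(- \frac{1326682}{20864763}\right) = \frac{35362}{101} - \frac{42293295478}{20864763} = - \frac{3533803094072}{2107341063}$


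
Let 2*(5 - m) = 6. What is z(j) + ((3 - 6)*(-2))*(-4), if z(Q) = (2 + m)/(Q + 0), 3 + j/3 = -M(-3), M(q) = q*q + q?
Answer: -652/27 ≈ -24.148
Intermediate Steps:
m = 2 (m = 5 - 1/2*6 = 5 - 3 = 2)
M(q) = q + q**2 (M(q) = q**2 + q = q + q**2)
j = -27 (j = -9 + 3*(-(-3)*(1 - 3)) = -9 + 3*(-(-3)*(-2)) = -9 + 3*(-1*6) = -9 + 3*(-6) = -9 - 18 = -27)
z(Q) = 4/Q (z(Q) = (2 + 2)/(Q + 0) = 4/Q)
z(j) + ((3 - 6)*(-2))*(-4) = 4/(-27) + ((3 - 6)*(-2))*(-4) = 4*(-1/27) - 3*(-2)*(-4) = -4/27 + 6*(-4) = -4/27 - 24 = -652/27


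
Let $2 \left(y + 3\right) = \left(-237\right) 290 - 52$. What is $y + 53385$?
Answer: $18991$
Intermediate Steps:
$y = -34394$ ($y = -3 + \frac{\left(-237\right) 290 - 52}{2} = -3 + \frac{-68730 - 52}{2} = -3 + \frac{1}{2} \left(-68782\right) = -3 - 34391 = -34394$)
$y + 53385 = -34394 + 53385 = 18991$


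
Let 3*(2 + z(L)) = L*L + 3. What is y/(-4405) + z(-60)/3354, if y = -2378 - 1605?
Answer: 18640577/14774370 ≈ 1.2617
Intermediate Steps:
y = -3983
z(L) = -1 + L**2/3 (z(L) = -2 + (L*L + 3)/3 = -2 + (L**2 + 3)/3 = -2 + (3 + L**2)/3 = -2 + (1 + L**2/3) = -1 + L**2/3)
y/(-4405) + z(-60)/3354 = -3983/(-4405) + (-1 + (1/3)*(-60)**2)/3354 = -3983*(-1/4405) + (-1 + (1/3)*3600)*(1/3354) = 3983/4405 + (-1 + 1200)*(1/3354) = 3983/4405 + 1199*(1/3354) = 3983/4405 + 1199/3354 = 18640577/14774370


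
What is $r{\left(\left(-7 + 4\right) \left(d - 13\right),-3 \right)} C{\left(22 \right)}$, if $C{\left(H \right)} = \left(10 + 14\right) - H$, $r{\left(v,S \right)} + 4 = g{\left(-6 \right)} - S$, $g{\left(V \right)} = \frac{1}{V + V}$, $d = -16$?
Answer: $- \frac{13}{6} \approx -2.1667$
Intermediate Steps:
$g{\left(V \right)} = \frac{1}{2 V}$
$r{\left(v,S \right)} = - \frac{49}{12} - S$ ($r{\left(v,S \right)} = -4 - \left(\frac{1}{12} + S\right) = - \frac{49}{12} - S$)
$C{\left(H \right)} = 24 - H$
$r{\left(\left(-7 + 4\right) \left(d - 13\right),-3 \right)} C{\left(22 \right)} = \left(- \frac{49}{12} - -3\right) \left(24 - 22\right) = \left(- \frac{49}{12} + 3\right) \left(24 - 22\right) = \left(- \frac{13}{12}\right) 2 = - \frac{13}{6}$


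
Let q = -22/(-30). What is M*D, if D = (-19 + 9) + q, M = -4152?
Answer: 192376/5 ≈ 38475.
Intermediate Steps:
q = 11/15 (q = -22*(-1/30) = 11/15 ≈ 0.73333)
D = -139/15 (D = (-19 + 9) + 11/15 = -10 + 11/15 = -139/15 ≈ -9.2667)
M*D = -4152*(-139/15) = 192376/5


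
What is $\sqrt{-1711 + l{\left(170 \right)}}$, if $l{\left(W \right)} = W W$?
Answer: $3 \sqrt{3021} \approx 164.89$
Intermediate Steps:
$l{\left(W \right)} = W^{2}$
$\sqrt{-1711 + l{\left(170 \right)}} = \sqrt{-1711 + 170^{2}} = \sqrt{-1711 + 28900} = \sqrt{27189} = 3 \sqrt{3021}$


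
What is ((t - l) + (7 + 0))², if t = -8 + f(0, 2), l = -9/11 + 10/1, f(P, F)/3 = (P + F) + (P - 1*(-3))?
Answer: 2809/121 ≈ 23.215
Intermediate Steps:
f(P, F) = 9 + 3*F + 6*P (f(P, F) = 3*((P + F) + (P - 1*(-3))) = 3*((F + P) + (P + 3)) = 3*((F + P) + (3 + P)) = 3*(3 + F + 2*P) = 9 + 3*F + 6*P)
l = 101/11 (l = -9*1/11 + 10*1 = -9/11 + 10 = 101/11 ≈ 9.1818)
t = 7 (t = -8 + (9 + 3*2 + 6*0) = -8 + (9 + 6 + 0) = -8 + 15 = 7)
((t - l) + (7 + 0))² = ((7 - 1*101/11) + (7 + 0))² = ((7 - 101/11) + 7)² = (-24/11 + 7)² = (53/11)² = 2809/121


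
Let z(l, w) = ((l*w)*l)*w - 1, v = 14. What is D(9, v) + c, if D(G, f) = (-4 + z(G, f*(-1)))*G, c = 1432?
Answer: 144271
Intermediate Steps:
z(l, w) = -1 + l²*w² (z(l, w) = (w*l²)*w - 1 = l²*w² - 1 = -1 + l²*w²)
D(G, f) = G*(-5 + G²*f²) (D(G, f) = (-4 + (-1 + G²*(f*(-1))²))*G = (-4 + (-1 + G²*(-f)²))*G = (-4 + (-1 + G²*f²))*G = (-5 + G²*f²)*G = G*(-5 + G²*f²))
D(9, v) + c = 9*(-5 + 9²*14²) + 1432 = 9*(-5 + 81*196) + 1432 = 9*(-5 + 15876) + 1432 = 9*15871 + 1432 = 142839 + 1432 = 144271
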